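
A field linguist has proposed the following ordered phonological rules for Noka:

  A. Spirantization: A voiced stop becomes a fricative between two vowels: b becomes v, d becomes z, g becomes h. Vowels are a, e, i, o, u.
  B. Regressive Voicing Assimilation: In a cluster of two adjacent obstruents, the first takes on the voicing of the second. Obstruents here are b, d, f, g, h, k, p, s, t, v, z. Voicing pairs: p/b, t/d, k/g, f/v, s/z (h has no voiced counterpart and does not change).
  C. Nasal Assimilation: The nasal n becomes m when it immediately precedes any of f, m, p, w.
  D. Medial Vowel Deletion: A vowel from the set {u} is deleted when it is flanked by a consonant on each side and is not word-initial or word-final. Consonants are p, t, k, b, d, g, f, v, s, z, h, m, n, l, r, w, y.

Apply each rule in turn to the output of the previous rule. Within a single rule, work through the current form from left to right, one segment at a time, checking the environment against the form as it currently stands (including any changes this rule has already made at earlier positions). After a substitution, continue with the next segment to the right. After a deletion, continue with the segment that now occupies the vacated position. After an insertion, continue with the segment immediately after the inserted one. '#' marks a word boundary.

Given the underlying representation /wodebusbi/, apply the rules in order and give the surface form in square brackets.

A Spirantization: [wodebusbi] → [wozevusbi]
B Regressive Voicing Assimilation: [wozevusbi] → [wozevuzbi]
C Nasal Assimilation: no change — [wozevuzbi]
D Medial Vowel Deletion: [wozevuzbi] → [wozevzbi]

[wozevzbi]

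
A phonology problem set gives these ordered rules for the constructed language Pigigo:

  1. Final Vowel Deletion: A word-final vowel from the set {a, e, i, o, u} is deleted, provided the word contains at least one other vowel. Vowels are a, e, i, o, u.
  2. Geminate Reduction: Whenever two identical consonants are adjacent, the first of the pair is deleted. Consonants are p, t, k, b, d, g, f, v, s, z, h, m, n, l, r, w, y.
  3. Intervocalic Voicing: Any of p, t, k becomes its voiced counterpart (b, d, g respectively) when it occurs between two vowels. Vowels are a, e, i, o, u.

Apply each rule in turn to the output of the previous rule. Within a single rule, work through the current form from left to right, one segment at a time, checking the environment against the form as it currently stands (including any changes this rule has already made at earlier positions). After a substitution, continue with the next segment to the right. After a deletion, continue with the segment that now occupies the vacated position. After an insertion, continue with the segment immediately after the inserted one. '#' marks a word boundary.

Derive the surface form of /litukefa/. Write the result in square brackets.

1 Final Vowel Deletion: [litukefa] → [litukef]
2 Geminate Reduction: no change — [litukef]
3 Intervocalic Voicing: [litukef] → [lidugef]

[lidugef]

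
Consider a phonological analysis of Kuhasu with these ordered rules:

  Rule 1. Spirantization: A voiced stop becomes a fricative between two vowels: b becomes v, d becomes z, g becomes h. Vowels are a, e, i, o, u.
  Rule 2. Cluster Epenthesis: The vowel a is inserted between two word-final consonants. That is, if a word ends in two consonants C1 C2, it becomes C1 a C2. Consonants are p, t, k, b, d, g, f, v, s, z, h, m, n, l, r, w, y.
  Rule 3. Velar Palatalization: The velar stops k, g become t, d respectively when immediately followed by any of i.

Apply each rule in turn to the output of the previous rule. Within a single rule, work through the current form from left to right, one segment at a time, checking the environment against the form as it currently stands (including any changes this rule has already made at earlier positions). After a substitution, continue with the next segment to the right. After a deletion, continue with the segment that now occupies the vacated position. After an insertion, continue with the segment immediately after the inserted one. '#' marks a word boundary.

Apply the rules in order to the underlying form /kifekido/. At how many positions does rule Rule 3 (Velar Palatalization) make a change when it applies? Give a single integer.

2

Rule 1 Spirantization: [kifekido] → [kifekizo]
Rule 2 Cluster Epenthesis: no change — [kifekizo]
Rule 3 Velar Palatalization: [kifekizo] → [tifetizo]
Rule Rule 3 changed 2 position(s).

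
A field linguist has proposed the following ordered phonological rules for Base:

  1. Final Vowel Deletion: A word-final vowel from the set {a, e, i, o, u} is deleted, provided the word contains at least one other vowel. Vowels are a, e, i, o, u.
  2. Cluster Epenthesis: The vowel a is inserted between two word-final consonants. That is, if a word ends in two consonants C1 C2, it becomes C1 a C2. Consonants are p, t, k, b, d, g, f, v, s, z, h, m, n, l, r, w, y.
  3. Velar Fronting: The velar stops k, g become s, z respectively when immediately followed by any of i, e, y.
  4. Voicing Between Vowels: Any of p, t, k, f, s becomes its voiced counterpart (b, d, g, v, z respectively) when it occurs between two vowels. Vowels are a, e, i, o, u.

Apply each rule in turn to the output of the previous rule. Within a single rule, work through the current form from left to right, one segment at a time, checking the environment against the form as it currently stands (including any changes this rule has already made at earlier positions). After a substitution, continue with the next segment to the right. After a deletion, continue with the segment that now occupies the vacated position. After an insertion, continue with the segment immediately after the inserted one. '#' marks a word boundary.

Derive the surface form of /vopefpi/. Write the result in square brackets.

[vobevap]

1 Final Vowel Deletion: [vopefpi] → [vopefp]
2 Cluster Epenthesis: [vopefp] → [vopefap]
3 Velar Fronting: no change — [vopefap]
4 Voicing Between Vowels: [vopefap] → [vobevap]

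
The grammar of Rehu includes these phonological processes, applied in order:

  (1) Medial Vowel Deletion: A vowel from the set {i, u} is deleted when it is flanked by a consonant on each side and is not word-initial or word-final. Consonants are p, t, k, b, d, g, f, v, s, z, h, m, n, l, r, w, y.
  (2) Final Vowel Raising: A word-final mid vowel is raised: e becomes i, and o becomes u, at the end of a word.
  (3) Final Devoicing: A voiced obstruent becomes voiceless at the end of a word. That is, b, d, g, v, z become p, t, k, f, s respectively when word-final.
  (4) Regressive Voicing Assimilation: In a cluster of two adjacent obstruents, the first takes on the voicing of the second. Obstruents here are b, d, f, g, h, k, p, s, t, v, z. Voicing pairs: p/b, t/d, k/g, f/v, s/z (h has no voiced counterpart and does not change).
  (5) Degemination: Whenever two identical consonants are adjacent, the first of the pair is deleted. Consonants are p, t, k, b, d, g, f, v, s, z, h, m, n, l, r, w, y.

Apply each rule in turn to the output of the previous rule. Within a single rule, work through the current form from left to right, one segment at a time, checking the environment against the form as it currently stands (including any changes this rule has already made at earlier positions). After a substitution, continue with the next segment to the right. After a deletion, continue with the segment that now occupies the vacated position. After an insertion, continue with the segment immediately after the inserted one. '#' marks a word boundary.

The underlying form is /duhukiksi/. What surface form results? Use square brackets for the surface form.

[thksi]

(1) Medial Vowel Deletion: [duhukiksi] → [dhkksi]
(2) Final Vowel Raising: no change — [dhkksi]
(3) Final Devoicing: no change — [dhkksi]
(4) Regressive Voicing Assimilation: [dhkksi] → [thkksi]
(5) Degemination: [thkksi] → [thksi]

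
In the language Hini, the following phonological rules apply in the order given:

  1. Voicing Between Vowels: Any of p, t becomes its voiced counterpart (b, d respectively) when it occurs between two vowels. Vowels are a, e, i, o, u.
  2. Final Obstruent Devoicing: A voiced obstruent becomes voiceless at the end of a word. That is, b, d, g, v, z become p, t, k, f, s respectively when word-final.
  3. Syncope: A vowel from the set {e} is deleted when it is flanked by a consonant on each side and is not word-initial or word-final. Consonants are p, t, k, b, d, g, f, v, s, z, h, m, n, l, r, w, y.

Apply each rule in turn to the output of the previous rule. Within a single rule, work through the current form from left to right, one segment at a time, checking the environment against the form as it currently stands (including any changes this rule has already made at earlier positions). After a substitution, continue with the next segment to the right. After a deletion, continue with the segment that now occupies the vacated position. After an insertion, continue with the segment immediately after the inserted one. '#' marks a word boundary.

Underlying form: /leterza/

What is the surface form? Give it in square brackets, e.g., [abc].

[ldrza]

1 Voicing Between Vowels: [leterza] → [lederza]
2 Final Obstruent Devoicing: no change — [lederza]
3 Syncope: [lederza] → [ldrza]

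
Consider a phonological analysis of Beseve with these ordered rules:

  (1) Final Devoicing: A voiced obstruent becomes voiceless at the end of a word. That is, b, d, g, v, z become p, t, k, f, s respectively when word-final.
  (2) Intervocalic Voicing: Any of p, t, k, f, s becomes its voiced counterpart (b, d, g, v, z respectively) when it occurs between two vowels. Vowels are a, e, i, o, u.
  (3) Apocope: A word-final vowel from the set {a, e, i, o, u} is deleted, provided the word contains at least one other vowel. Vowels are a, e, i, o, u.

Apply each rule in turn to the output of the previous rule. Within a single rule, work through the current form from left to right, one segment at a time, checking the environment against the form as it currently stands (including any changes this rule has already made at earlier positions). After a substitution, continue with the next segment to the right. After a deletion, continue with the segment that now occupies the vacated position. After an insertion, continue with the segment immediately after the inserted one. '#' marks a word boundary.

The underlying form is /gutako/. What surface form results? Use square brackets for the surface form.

(1) Final Devoicing: no change — [gutako]
(2) Intervocalic Voicing: [gutako] → [gudago]
(3) Apocope: [gudago] → [gudag]

[gudag]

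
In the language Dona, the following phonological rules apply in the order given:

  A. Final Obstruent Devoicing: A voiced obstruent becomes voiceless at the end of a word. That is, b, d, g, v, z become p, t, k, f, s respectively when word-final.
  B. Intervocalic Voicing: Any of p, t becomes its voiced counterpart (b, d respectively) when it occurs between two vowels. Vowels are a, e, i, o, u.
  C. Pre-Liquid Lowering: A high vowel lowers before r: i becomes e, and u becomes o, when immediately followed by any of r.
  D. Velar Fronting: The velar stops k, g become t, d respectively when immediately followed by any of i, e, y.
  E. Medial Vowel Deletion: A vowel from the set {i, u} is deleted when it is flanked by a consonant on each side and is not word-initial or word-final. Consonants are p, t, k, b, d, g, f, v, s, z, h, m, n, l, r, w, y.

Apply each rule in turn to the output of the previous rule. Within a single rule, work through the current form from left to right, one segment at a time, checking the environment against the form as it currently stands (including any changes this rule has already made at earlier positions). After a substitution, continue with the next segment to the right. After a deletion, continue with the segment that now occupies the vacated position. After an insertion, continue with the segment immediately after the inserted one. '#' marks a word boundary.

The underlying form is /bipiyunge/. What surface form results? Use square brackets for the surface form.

A Final Obstruent Devoicing: no change — [bipiyunge]
B Intervocalic Voicing: [bipiyunge] → [bibiyunge]
C Pre-Liquid Lowering: no change — [bibiyunge]
D Velar Fronting: [bibiyunge] → [bibiyunde]
E Medial Vowel Deletion: [bibiyunde] → [bbynde]

[bbynde]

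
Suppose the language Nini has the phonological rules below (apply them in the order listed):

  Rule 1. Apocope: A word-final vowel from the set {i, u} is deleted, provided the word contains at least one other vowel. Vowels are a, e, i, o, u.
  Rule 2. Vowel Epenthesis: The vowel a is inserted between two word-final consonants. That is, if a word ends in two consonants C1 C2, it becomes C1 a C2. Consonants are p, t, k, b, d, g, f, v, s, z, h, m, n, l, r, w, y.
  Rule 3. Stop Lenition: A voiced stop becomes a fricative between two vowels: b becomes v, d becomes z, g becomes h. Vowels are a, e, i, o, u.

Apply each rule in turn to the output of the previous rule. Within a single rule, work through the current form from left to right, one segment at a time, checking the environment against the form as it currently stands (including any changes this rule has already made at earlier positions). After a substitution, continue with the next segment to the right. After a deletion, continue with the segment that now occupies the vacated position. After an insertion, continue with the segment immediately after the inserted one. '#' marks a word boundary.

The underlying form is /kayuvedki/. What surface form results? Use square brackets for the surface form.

[kayuvezak]

Rule 1 Apocope: [kayuvedki] → [kayuvedk]
Rule 2 Vowel Epenthesis: [kayuvedk] → [kayuvedak]
Rule 3 Stop Lenition: [kayuvedak] → [kayuvezak]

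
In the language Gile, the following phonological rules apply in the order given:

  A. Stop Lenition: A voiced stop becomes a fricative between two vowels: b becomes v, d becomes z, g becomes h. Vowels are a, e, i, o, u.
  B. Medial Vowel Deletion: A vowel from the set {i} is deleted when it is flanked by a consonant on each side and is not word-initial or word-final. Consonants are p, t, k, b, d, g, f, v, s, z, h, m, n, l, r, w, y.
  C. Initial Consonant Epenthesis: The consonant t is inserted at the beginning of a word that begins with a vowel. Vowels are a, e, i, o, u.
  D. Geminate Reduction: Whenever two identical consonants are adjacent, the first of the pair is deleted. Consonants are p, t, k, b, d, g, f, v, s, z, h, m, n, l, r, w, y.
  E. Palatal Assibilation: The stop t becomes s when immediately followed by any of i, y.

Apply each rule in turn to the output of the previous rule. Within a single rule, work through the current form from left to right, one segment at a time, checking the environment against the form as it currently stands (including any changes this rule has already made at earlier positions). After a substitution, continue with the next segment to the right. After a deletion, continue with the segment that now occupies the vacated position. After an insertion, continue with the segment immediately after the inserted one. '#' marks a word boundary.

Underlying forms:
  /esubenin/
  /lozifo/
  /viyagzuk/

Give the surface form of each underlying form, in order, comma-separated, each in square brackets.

[tesuven], [lozfo], [vyagzuk]

/esubenin/:
  A Stop Lenition: [esubenin] → [esuvenin]
  B Medial Vowel Deletion: [esuvenin] → [esuvenn]
  C Initial Consonant Epenthesis: [esuvenn] → [tesuvenn]
  D Geminate Reduction: [tesuvenn] → [tesuven]
  E Palatal Assibilation: no change — [tesuven]
/lozifo/:
  A Stop Lenition: no change — [lozifo]
  B Medial Vowel Deletion: [lozifo] → [lozfo]
  C Initial Consonant Epenthesis: no change — [lozfo]
  D Geminate Reduction: no change — [lozfo]
  E Palatal Assibilation: no change — [lozfo]
/viyagzuk/:
  A Stop Lenition: no change — [viyagzuk]
  B Medial Vowel Deletion: [viyagzuk] → [vyagzuk]
  C Initial Consonant Epenthesis: no change — [vyagzuk]
  D Geminate Reduction: no change — [vyagzuk]
  E Palatal Assibilation: no change — [vyagzuk]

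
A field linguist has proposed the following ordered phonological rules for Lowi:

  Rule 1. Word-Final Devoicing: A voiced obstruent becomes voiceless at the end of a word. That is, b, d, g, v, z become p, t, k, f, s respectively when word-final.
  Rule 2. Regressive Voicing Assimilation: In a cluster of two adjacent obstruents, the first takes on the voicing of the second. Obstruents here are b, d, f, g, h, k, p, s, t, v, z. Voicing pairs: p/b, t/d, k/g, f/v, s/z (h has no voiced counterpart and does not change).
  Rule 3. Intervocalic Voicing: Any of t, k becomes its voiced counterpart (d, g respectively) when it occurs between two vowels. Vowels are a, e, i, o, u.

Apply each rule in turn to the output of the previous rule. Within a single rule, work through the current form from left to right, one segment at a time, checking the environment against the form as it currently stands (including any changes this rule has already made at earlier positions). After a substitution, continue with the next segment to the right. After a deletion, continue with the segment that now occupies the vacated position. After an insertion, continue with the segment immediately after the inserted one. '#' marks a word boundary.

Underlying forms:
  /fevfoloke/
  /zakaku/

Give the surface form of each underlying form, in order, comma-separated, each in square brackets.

[feffologe], [zagagu]

/fevfoloke/:
  Rule 1 Word-Final Devoicing: no change — [fevfoloke]
  Rule 2 Regressive Voicing Assimilation: [fevfoloke] → [feffoloke]
  Rule 3 Intervocalic Voicing: [feffoloke] → [feffologe]
/zakaku/:
  Rule 1 Word-Final Devoicing: no change — [zakaku]
  Rule 2 Regressive Voicing Assimilation: no change — [zakaku]
  Rule 3 Intervocalic Voicing: [zakaku] → [zagagu]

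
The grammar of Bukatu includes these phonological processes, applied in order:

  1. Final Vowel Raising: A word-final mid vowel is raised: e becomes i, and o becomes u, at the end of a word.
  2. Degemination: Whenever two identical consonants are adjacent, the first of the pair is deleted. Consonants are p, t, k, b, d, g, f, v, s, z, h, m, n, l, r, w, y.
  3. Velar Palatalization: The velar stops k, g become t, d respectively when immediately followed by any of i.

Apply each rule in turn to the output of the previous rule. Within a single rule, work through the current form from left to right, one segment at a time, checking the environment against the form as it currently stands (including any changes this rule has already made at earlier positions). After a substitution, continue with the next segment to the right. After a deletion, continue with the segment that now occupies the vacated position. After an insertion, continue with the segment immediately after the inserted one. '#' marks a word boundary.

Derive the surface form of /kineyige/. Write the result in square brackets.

[tineyidi]

1 Final Vowel Raising: [kineyige] → [kineyigi]
2 Degemination: no change — [kineyigi]
3 Velar Palatalization: [kineyigi] → [tineyidi]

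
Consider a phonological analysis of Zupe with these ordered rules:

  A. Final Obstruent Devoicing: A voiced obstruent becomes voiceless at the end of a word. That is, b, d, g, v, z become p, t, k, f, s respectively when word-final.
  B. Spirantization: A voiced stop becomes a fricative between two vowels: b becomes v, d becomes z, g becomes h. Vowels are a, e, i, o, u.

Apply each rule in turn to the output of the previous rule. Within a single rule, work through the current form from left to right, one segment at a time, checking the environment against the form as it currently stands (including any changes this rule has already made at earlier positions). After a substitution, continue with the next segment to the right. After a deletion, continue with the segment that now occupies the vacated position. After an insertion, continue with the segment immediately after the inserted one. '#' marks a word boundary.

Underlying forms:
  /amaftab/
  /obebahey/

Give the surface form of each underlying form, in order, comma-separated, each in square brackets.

/amaftab/:
  A Final Obstruent Devoicing: [amaftab] → [amaftap]
  B Spirantization: no change — [amaftap]
/obebahey/:
  A Final Obstruent Devoicing: no change — [obebahey]
  B Spirantization: [obebahey] → [ovevahey]

[amaftap], [ovevahey]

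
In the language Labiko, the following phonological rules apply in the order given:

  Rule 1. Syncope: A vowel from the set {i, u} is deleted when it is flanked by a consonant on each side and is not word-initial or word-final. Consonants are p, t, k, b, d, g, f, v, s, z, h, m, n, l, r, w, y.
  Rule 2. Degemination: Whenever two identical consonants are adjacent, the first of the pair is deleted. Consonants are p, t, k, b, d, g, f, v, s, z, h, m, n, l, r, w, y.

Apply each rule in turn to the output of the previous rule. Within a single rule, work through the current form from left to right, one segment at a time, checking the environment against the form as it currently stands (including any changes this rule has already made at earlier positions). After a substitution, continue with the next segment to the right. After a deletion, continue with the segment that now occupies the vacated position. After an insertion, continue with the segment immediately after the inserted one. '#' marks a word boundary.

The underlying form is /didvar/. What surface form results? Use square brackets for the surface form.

[dvar]

Rule 1 Syncope: [didvar] → [ddvar]
Rule 2 Degemination: [ddvar] → [dvar]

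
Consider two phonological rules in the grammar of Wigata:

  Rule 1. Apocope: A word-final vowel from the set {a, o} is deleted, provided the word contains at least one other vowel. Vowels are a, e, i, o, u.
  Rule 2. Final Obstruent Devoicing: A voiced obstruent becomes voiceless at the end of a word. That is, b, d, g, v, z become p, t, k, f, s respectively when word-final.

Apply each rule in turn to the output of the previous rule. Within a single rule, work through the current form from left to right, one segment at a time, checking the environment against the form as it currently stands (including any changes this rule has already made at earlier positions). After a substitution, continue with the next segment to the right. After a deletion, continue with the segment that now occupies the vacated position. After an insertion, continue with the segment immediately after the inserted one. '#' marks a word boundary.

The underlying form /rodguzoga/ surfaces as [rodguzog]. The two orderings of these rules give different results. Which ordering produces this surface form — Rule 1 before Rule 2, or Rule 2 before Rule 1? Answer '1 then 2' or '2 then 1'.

2 then 1

Order 1 then 2:
  1 Apocope: [rodguzoga] → [rodguzog]
  2 Final Obstruent Devoicing: [rodguzog] → [rodguzok]
  result: [rodguzok]
Order 2 then 1:
  2 Final Obstruent Devoicing: no change — [rodguzoga]
  1 Apocope: [rodguzoga] → [rodguzog]
  result: [rodguzog]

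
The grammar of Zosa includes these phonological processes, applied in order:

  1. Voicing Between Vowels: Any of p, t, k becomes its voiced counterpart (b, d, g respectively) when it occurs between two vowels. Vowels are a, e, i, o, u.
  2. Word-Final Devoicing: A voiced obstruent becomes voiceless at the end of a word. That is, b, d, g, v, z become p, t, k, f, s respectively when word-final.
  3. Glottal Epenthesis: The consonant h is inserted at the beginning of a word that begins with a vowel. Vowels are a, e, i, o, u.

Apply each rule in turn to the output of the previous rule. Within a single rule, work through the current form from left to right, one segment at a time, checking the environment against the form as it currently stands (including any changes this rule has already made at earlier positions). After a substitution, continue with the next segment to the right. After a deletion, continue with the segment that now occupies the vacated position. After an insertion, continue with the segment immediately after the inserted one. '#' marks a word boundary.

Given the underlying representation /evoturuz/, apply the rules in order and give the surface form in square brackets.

1 Voicing Between Vowels: [evoturuz] → [evoduruz]
2 Word-Final Devoicing: [evoduruz] → [evodurus]
3 Glottal Epenthesis: [evodurus] → [hevodurus]

[hevodurus]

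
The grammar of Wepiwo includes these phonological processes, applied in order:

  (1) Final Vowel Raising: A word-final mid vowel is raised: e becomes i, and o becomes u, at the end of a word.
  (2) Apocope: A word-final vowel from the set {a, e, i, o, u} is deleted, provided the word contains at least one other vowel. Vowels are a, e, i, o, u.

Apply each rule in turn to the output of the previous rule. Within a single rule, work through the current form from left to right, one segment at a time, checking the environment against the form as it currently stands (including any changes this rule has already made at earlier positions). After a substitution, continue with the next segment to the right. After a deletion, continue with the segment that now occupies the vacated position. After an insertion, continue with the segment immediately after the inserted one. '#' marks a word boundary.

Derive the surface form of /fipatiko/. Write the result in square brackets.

[fipatik]

(1) Final Vowel Raising: [fipatiko] → [fipatiku]
(2) Apocope: [fipatiku] → [fipatik]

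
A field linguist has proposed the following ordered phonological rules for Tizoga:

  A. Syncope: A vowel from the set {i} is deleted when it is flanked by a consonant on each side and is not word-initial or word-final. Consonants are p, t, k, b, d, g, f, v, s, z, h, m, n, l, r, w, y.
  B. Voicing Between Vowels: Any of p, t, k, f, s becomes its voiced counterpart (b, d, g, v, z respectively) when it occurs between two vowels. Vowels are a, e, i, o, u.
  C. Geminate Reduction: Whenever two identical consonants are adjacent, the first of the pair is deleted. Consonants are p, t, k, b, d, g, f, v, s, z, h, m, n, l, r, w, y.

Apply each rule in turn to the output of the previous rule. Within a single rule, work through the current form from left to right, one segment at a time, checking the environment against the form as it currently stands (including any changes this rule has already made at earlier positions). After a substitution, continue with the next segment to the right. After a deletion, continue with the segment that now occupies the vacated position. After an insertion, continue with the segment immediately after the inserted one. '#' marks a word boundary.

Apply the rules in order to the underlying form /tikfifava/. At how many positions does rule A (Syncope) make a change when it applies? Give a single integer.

A Syncope: [tikfifava] → [tkffava]
B Voicing Between Vowels: no change — [tkffava]
C Geminate Reduction: [tkffava] → [tkfava]
Rule A changed 2 position(s).

2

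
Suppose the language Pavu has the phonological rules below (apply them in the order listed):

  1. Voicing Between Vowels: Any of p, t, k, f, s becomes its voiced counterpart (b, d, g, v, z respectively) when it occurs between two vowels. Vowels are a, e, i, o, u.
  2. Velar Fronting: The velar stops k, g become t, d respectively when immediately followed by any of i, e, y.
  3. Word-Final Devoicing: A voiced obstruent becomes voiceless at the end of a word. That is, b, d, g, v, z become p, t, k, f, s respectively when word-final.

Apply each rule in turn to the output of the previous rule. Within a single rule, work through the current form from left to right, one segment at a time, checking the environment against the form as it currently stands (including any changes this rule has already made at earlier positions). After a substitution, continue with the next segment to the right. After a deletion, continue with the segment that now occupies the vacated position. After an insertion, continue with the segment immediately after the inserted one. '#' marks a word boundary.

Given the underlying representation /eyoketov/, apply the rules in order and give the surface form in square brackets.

[eyodedof]

1 Voicing Between Vowels: [eyoketov] → [eyogedov]
2 Velar Fronting: [eyogedov] → [eyodedov]
3 Word-Final Devoicing: [eyodedov] → [eyodedof]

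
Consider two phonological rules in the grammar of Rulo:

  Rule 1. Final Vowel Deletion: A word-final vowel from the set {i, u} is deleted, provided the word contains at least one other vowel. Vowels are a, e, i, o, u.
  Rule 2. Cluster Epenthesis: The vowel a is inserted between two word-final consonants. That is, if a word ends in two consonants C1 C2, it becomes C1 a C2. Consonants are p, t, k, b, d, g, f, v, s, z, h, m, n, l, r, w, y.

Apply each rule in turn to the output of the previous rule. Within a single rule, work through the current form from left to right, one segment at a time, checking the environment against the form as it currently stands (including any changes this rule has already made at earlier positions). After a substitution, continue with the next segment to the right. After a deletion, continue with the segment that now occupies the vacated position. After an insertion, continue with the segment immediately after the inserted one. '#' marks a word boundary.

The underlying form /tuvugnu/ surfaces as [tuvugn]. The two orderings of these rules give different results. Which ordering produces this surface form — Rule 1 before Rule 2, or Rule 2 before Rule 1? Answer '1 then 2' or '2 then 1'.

Order 1 then 2:
  1 Final Vowel Deletion: [tuvugnu] → [tuvugn]
  2 Cluster Epenthesis: [tuvugn] → [tuvugan]
  result: [tuvugan]
Order 2 then 1:
  2 Cluster Epenthesis: no change — [tuvugnu]
  1 Final Vowel Deletion: [tuvugnu] → [tuvugn]
  result: [tuvugn]

2 then 1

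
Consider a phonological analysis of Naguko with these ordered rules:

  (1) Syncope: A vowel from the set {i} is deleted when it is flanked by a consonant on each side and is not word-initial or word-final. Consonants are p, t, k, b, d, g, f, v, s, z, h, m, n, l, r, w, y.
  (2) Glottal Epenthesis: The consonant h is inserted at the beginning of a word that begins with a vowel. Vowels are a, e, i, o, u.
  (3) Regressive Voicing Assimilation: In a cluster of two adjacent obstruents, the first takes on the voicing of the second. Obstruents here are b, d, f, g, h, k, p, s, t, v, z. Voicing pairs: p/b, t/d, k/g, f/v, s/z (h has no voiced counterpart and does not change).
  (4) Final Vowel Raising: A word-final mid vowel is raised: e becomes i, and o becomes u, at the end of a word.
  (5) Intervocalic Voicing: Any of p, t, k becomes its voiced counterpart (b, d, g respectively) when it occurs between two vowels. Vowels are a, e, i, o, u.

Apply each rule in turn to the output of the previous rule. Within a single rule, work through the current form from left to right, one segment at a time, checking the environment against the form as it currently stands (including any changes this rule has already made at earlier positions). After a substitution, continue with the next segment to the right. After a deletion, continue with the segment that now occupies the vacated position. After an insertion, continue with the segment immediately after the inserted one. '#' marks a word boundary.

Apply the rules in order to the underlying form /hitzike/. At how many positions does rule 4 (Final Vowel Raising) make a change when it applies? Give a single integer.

(1) Syncope: [hitzike] → [htzke]
(2) Glottal Epenthesis: no change — [htzke]
(3) Regressive Voicing Assimilation: [htzke] → [hdske]
(4) Final Vowel Raising: [hdske] → [hdski]
(5) Intervocalic Voicing: no change — [hdski]
Rule 4 changed 1 position(s).

1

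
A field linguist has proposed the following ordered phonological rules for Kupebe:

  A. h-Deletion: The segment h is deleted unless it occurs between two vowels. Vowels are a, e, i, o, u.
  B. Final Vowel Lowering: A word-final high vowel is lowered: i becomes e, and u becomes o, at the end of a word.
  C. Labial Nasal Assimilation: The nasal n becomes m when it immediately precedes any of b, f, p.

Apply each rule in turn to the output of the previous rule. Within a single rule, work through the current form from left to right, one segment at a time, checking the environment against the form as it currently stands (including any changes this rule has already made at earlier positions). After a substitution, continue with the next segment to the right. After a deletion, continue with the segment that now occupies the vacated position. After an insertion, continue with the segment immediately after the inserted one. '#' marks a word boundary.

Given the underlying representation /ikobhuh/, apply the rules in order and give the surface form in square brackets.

[ikobo]

A h-Deletion: [ikobhuh] → [ikobu]
B Final Vowel Lowering: [ikobu] → [ikobo]
C Labial Nasal Assimilation: no change — [ikobo]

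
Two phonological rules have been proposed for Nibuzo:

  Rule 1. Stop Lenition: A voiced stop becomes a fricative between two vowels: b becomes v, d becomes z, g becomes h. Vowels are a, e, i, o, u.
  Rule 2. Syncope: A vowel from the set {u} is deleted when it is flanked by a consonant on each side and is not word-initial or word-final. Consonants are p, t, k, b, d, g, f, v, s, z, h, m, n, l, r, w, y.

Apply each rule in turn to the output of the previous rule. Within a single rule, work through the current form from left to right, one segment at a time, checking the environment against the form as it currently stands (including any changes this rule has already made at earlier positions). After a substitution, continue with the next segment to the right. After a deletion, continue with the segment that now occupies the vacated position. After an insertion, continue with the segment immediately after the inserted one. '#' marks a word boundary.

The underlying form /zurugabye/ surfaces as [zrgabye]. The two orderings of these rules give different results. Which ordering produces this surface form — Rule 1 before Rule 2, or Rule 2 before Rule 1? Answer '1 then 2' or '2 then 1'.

2 then 1

Order 1 then 2:
  1 Stop Lenition: [zurugabye] → [zuruhabye]
  2 Syncope: [zuruhabye] → [zrhabye]
  result: [zrhabye]
Order 2 then 1:
  2 Syncope: [zurugabye] → [zrgabye]
  1 Stop Lenition: no change — [zrgabye]
  result: [zrgabye]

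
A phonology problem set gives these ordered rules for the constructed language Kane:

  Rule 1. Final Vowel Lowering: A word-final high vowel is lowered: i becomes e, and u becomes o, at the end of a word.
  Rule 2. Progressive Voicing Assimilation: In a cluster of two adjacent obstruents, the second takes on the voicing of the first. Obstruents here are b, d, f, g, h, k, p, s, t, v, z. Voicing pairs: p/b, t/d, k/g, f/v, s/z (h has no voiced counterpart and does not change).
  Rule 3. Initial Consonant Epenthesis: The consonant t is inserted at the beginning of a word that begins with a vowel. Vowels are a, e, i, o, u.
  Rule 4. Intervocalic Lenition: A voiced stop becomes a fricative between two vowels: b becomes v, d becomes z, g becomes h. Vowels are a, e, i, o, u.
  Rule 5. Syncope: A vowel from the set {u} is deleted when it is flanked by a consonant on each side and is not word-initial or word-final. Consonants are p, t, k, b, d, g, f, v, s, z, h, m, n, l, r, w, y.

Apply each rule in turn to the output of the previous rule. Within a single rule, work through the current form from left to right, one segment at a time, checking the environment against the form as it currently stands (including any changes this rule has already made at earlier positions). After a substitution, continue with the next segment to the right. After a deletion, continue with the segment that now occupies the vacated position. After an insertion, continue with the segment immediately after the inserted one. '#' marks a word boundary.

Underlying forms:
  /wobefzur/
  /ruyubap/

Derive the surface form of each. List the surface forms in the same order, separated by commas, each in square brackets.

[wovefsr], [ryvap]

/wobefzur/:
  Rule 1 Final Vowel Lowering: no change — [wobefzur]
  Rule 2 Progressive Voicing Assimilation: [wobefzur] → [wobefsur]
  Rule 3 Initial Consonant Epenthesis: no change — [wobefsur]
  Rule 4 Intervocalic Lenition: [wobefsur] → [wovefsur]
  Rule 5 Syncope: [wovefsur] → [wovefsr]
/ruyubap/:
  Rule 1 Final Vowel Lowering: no change — [ruyubap]
  Rule 2 Progressive Voicing Assimilation: no change — [ruyubap]
  Rule 3 Initial Consonant Epenthesis: no change — [ruyubap]
  Rule 4 Intervocalic Lenition: [ruyubap] → [ruyuvap]
  Rule 5 Syncope: [ruyuvap] → [ryvap]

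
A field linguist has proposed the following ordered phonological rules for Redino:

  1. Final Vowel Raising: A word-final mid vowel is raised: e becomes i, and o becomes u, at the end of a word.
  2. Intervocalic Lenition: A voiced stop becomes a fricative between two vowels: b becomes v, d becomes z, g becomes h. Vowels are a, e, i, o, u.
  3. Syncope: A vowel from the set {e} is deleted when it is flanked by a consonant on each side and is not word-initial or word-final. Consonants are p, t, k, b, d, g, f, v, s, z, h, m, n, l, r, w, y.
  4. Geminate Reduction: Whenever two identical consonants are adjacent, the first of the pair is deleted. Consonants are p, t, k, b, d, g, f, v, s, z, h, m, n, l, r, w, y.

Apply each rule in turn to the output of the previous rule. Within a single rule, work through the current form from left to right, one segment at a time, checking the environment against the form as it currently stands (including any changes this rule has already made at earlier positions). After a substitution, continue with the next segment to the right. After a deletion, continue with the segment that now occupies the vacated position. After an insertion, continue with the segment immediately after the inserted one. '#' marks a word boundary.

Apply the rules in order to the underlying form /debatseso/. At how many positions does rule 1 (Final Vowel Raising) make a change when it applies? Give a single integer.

1

1 Final Vowel Raising: [debatseso] → [debatsesu]
2 Intervocalic Lenition: [debatsesu] → [devatsesu]
3 Syncope: [devatsesu] → [dvatssu]
4 Geminate Reduction: [dvatssu] → [dvatsu]
Rule 1 changed 1 position(s).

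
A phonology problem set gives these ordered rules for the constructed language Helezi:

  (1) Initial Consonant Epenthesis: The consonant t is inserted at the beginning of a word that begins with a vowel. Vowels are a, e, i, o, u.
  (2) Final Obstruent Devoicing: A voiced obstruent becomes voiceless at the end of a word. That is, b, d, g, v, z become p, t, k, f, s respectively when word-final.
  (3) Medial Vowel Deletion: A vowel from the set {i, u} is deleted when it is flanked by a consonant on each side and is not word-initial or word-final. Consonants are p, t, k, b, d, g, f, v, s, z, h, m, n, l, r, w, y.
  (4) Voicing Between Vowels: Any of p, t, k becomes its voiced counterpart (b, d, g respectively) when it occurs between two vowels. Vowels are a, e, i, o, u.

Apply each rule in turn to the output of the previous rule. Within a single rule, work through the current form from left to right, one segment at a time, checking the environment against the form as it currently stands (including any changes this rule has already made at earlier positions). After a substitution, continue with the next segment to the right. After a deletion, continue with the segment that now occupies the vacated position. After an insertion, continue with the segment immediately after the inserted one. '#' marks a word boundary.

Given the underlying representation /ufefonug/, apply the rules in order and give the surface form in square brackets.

[tfefonk]

(1) Initial Consonant Epenthesis: [ufefonug] → [tufefonug]
(2) Final Obstruent Devoicing: [tufefonug] → [tufefonuk]
(3) Medial Vowel Deletion: [tufefonuk] → [tfefonk]
(4) Voicing Between Vowels: no change — [tfefonk]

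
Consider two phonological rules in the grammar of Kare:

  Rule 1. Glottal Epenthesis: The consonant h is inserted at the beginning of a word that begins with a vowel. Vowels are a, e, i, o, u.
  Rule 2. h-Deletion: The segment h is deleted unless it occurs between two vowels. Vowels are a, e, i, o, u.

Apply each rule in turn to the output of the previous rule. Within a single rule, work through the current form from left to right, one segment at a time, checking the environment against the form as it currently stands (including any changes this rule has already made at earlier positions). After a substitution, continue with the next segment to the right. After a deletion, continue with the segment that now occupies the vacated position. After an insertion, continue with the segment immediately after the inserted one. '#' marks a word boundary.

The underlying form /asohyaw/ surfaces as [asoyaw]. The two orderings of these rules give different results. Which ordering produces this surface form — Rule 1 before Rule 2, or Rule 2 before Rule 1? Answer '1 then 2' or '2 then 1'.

1 then 2

Order 1 then 2:
  1 Glottal Epenthesis: [asohyaw] → [hasohyaw]
  2 h-Deletion: [hasohyaw] → [asoyaw]
  result: [asoyaw]
Order 2 then 1:
  2 h-Deletion: [asohyaw] → [asoyaw]
  1 Glottal Epenthesis: [asoyaw] → [hasoyaw]
  result: [hasoyaw]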